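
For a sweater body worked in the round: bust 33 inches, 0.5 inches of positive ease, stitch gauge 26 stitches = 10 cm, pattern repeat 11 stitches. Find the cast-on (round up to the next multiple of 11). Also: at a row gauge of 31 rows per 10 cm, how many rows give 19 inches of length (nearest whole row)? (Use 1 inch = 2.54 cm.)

Cast on 231 stitches; work 150 rows.

Finished = 33 + 0.5 = 33.5 inches.
33.5 inches × 2.54 = 85.09 cm.
26/10 = 2.6 sts per cm; 85.09 × 2.6 = 221.23 sts.
Next multiple of 11 → 231.
19 inches = 48.26 cm; × 3.1 = 149.61 → 150 rows.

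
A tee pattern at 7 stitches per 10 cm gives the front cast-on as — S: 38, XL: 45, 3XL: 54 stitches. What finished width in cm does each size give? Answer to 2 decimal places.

7/10 = 0.7 sts per cm.
S: 38 / 0.7 = 54.286 → 54.29 cm.
XL: 45 / 0.7 = 64.286 → 64.29 cm.
3XL: 54 / 0.7 = 77.143 → 77.14 cm.

S 54.29 cm; XL 64.29 cm; 3XL 77.14 cm.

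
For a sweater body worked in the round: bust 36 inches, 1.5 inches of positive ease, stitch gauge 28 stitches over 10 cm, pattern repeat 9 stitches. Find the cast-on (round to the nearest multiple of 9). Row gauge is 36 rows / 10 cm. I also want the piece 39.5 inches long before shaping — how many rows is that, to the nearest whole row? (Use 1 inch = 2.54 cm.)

Finished = 36 + 1.5 = 37.5 inches.
37.5 inches × 2.54 = 95.25 cm.
28/10 = 2.8 sts per cm; 95.25 × 2.8 = 266.70 sts.
Nearest multiple of 9 → 270.
39.5 inches = 100.33 cm; × 3.6 = 361.19 → 361 rows.

Cast on 270 stitches; work 361 rows.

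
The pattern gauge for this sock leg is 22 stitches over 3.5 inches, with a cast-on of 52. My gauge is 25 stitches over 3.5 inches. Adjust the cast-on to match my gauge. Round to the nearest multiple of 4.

60 stitches.

Scale factor = 25 / 22 = 1.136.
52 × 25 / 22 = 59.09 sts.
→ 60 sts.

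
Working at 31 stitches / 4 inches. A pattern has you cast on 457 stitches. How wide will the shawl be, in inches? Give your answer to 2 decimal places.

58.97 inches.

31 stitches / 4 inch = 7.75 stitches per inch.
457 / 7.75 = 58.968 inches.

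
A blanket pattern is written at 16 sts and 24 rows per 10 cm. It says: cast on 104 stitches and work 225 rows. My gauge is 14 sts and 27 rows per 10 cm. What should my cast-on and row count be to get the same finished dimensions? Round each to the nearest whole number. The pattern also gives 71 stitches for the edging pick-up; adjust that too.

Stitches: 104 × 14/16 = 91.00 → 91.
Rows: 225 × 27/24 = 253.12 → 253.
edging pick-up: 71 × 14/16 = 62.12 → 62.

Cast on 91 stitches; work 253 rows; edging pick-up 62 stitches.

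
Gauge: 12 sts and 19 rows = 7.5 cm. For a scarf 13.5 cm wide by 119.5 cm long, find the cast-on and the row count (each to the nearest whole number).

Cast on 22 stitches and work 303 rows.

Stitch gauge = 12/7.5 = 1.6 sts/cm; 13.5 × 1.6 = 21.60 → 22 sts.
Row gauge = 19/7.5 = 2.533 rows/cm; 119.5 × 2.533 = 302.73 → 303 rows.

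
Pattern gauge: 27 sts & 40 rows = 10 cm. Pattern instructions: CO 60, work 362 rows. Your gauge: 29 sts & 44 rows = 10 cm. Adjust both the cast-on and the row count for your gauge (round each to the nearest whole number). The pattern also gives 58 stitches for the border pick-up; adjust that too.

Stitches: 60 × 29/27 = 64.44 → 64.
Rows: 362 × 44/40 = 398.20 → 398.
border pick-up: 58 × 29/27 = 62.30 → 62.

Cast on 64 stitches; work 398 rows; border pick-up 62 stitches.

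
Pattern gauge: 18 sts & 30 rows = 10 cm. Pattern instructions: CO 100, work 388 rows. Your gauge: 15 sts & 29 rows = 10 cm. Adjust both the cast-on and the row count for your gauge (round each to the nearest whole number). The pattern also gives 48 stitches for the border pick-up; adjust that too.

Stitches: 100 × 15/18 = 83.33 → 83.
Rows: 388 × 29/30 = 375.07 → 375.
border pick-up: 48 × 15/18 = 40.00 → 40.

Cast on 83 stitches; work 375 rows; border pick-up 40 stitches.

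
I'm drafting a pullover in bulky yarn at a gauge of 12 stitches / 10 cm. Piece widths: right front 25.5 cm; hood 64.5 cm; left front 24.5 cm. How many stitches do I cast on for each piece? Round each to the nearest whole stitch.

Rate = 12/10 = 1.2 sts per cm.
right front: 25.5 × 1.2 = 30.60 → 31.
hood: 64.5 × 1.2 = 77.40 → 77.
left front: 24.5 × 1.2 = 29.40 → 29.

right front 31; hood 77; left front 29.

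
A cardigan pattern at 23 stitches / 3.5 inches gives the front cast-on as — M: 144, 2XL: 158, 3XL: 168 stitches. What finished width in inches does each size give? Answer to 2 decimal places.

M 21.91 inches; 2XL 24.04 inches; 3XL 25.57 inches.

23/3.5 = 6.571 sts per in.
M: 144 / 6.571 = 21.913 → 21.91 in.
2XL: 158 / 6.571 = 24.043 → 24.04 in.
3XL: 168 / 6.571 = 25.565 → 25.57 in.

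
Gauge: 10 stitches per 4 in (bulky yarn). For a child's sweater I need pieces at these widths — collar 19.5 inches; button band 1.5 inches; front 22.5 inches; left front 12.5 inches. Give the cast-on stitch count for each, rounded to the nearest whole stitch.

collar 49; button band 4; front 56; left front 31.

Rate = 10/4 = 2.5 sts per in.
collar: 19.5 × 2.5 = 48.75 → 49.
button band: 1.5 × 2.5 = 3.75 → 4.
front: 22.5 × 2.5 = 56.25 → 56.
left front: 12.5 × 2.5 = 31.25 → 31.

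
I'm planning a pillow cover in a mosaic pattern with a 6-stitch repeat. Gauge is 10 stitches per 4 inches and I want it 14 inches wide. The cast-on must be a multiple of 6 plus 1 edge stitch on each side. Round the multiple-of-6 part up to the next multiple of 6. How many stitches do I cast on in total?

Cast on 38 stitches.

10 / 4 = 2.5 sts per inch.
14 × 2.5 = 35.00 sts.
Less 2 edge sts → 33.00 for the repeat.
Next multiple of 6: 36.
Add back 2 edge sts → 38.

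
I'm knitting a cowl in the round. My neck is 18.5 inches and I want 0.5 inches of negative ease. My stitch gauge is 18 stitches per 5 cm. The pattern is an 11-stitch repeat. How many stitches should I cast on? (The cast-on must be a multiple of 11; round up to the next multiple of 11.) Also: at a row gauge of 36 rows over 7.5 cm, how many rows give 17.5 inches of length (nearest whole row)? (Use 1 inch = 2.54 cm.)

Cast on 165 stitches; work 213 rows.

Finished = 18.5 − 0.5 = 18 inches.
18 inches × 2.54 = 45.72 cm.
18/5 = 3.6 sts per cm; 45.72 × 3.6 = 164.59 sts.
Next multiple of 11 → 165.
17.5 inches = 44.45 cm; × 4.8 = 213.36 → 213 rows.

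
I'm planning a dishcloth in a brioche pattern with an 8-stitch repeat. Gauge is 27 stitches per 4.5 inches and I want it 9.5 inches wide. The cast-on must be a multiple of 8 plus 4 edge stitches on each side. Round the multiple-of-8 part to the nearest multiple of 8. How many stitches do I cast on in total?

27 / 4.5 = 6 sts per inch.
9.5 × 6 = 57.00 sts.
Less 8 edge sts → 49.00 for the repeat.
Nearest multiple of 8: 48.
Add back 8 edge sts → 56.

Cast on 56 stitches.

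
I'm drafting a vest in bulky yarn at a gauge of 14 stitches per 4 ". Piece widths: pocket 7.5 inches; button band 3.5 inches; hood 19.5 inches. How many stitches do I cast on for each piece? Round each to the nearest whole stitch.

pocket 26; button band 12; hood 68.

Rate = 14/4 = 3.5 sts per in.
pocket: 7.5 × 3.5 = 26.25 → 26.
button band: 3.5 × 3.5 = 12.25 → 12.
hood: 19.5 × 3.5 = 68.25 → 68.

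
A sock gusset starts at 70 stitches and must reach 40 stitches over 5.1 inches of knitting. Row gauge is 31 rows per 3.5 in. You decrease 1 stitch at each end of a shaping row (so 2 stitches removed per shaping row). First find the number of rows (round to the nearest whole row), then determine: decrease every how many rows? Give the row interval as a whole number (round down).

Rows = 5.1 × 8.857 = 45.2 → 45 rows.
Stitches to remove: 30 → 15 shaping rows (at 2 st each).
45 / 15 = 3.00 → every 3 rows.

Decrease every 3rd row.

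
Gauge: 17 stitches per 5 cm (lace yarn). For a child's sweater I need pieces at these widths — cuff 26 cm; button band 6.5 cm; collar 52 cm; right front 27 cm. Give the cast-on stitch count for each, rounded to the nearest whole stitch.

Rate = 17/5 = 3.4 sts per cm.
cuff: 26 × 3.4 = 88.40 → 88.
button band: 6.5 × 3.4 = 22.10 → 22.
collar: 52 × 3.4 = 176.80 → 177.
right front: 27 × 3.4 = 91.80 → 92.

cuff 88; button band 22; collar 177; right front 92.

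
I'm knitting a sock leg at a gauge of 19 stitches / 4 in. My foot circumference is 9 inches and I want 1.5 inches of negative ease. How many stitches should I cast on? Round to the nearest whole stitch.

Finished = 9 − 1.5 = 7.5 in.
19 / 4 = 4.75 sts per inch.
7.50 × 4.75 = 35.62 sts.
→ 36 sts.

Cast on 36 stitches.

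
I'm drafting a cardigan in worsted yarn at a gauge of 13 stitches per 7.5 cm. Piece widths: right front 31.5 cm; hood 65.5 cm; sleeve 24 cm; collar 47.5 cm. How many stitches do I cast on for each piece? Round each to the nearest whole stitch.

Rate = 13/7.5 = 1.733 sts per cm.
right front: 31.5 × 1.733 = 54.60 → 55.
hood: 65.5 × 1.733 = 113.53 → 114.
sleeve: 24 × 1.733 = 41.60 → 42.
collar: 47.5 × 1.733 = 82.33 → 82.

right front 55; hood 114; sleeve 42; collar 82.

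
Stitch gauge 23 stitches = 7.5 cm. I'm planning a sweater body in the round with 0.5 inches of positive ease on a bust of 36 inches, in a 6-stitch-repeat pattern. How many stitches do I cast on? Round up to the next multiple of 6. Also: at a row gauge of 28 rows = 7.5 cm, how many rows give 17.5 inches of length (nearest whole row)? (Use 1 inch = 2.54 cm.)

Cast on 288 stitches; work 166 rows.

Finished = 36 + 0.5 = 36.5 inches.
36.5 inches × 2.54 = 92.71 cm.
23/7.5 = 3.067 sts per cm; 92.71 × 3.067 = 284.31 sts.
Next multiple of 6 → 288.
17.5 inches = 44.45 cm; × 3.733 = 165.95 → 166 rows.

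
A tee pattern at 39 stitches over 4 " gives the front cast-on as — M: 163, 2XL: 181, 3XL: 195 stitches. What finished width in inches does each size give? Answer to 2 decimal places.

M 16.72 inches; 2XL 18.56 inches; 3XL 20.00 inches.

39/4 = 9.75 sts per in.
M: 163 / 9.75 = 16.718 → 16.72 in.
2XL: 181 / 9.75 = 18.564 → 18.56 in.
3XL: 195 / 9.75 = 20.000 → 20.00 in.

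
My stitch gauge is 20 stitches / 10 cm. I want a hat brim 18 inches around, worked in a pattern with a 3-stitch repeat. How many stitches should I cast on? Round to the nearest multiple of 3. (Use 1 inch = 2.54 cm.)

CO 90 sts.

18 in = 18 × 2.54 = 45.72 cm.
20 / 10 = 2 sts/cm.
45.72 × 2 = 91.44 sts.
→ 90.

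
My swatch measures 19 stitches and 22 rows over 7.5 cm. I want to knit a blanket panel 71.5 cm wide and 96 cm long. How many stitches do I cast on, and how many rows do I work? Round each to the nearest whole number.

Stitch gauge = 19/7.5 = 2.533 sts/cm; 71.5 × 2.533 = 181.13 → 181 sts.
Row gauge = 22/7.5 = 2.933 rows/cm; 96 × 2.933 = 281.60 → 282 rows.

Cast on 181 stitches and work 282 rows.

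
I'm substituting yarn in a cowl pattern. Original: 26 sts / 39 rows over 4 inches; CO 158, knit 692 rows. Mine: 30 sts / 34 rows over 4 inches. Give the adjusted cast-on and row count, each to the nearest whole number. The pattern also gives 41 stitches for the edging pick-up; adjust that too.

Cast on 182 stitches; work 603 rows; edging pick-up 47 stitches.

Stitches: 158 × 30/26 = 182.31 → 182.
Rows: 692 × 34/39 = 603.28 → 603.
edging pick-up: 41 × 30/26 = 47.31 → 47.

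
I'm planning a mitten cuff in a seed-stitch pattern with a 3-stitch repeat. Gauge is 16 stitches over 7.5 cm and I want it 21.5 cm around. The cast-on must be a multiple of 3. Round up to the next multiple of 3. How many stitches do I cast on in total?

16 / 7.5 = 2.133 sts per cm.
21.5 × 2.133 = 45.87 sts.
Next multiple of 3: 48.

Cast on 48 stitches.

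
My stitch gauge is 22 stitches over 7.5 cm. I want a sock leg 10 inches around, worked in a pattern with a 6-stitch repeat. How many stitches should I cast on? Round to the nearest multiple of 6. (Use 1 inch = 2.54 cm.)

Cast on 72 stitches.

10 in = 10 × 2.54 = 25.40 cm.
22 / 7.5 = 2.933 sts/cm.
25.40 × 2.933 = 74.51 sts.
→ 72.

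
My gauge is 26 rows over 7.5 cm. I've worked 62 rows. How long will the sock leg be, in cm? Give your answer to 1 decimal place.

26 rows / 7.5 cm = 3.467 rows per cm.
62 / 3.467 = 17.88 cm.

17.9 cm.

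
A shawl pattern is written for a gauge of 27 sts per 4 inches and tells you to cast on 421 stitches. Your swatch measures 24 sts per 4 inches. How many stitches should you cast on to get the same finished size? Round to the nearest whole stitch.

Scale factor = 24 / 27 = 0.889.
421 × 24 / 27 = 374.22 sts.
→ 374 sts.

374 stitches.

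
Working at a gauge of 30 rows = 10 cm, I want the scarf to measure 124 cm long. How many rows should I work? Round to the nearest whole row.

Work 372 rows.

30 rows / 10 cm = 3 rows per cm.
124 × 3 = 372.00 rows.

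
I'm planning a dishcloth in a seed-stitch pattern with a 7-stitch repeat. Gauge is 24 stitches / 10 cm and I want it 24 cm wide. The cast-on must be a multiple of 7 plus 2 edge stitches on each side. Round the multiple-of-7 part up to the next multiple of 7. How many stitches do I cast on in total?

Cast on 60 stitches.

24 / 10 = 2.4 sts per cm.
24 × 2.4 = 57.60 sts.
Less 4 edge sts → 53.60 for the repeat.
Next multiple of 7: 56.
Add back 4 edge sts → 60.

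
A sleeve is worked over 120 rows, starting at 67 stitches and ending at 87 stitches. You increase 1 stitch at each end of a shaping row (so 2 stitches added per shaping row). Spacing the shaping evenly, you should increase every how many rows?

Stitches to add: |87 − 67| = 20.
Shaping rows needed: 20 / 2 = 10.
120 rows / 10 = every 12 rows.

Increase every 12th row.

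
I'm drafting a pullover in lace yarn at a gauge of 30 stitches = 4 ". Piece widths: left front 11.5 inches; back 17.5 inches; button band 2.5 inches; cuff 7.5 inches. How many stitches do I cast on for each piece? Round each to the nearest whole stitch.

left front 86; back 131; button band 19; cuff 56.

Rate = 30/4 = 7.5 sts per in.
left front: 11.5 × 7.5 = 86.25 → 86.
back: 17.5 × 7.5 = 131.25 → 131.
button band: 2.5 × 7.5 = 18.75 → 19.
cuff: 7.5 × 7.5 = 56.25 → 56.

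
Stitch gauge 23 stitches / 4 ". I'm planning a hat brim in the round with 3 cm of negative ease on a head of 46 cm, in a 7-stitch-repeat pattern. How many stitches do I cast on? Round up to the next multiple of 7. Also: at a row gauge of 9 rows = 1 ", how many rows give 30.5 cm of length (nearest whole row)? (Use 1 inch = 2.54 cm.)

Cast on 98 stitches; work 108 rows.

Finished = 46 − 3 = 43 cm.
43 cm × 1/2.54 = 16.93 inches.
23/4 = 5.75 sts per in; 16.93 × 5.75 = 97.34 sts.
Next multiple of 7 → 98.
30.5 cm = 12.01 inches; × 9 = 108.07 → 108 rows.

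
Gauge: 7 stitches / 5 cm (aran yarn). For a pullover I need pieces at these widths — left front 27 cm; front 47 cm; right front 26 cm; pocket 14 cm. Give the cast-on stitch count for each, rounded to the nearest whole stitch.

Rate = 7/5 = 1.4 sts per cm.
left front: 27 × 1.4 = 37.80 → 38.
front: 47 × 1.4 = 65.80 → 66.
right front: 26 × 1.4 = 36.40 → 36.
pocket: 14 × 1.4 = 19.60 → 20.

left front 38; front 66; right front 36; pocket 20.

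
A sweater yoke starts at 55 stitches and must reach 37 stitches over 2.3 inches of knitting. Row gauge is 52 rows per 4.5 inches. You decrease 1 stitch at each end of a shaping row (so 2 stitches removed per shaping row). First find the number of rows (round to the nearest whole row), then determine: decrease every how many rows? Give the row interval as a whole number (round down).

Decrease every 3rd row.

Rows = 2.3 × 11.556 = 26.6 → 27 rows.
Stitches to remove: 18 → 9 shaping rows (at 2 st each).
27 / 9 = 3.00 → every 3 rows.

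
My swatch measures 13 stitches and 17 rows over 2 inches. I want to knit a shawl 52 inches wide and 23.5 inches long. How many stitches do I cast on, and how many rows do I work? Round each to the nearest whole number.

Stitch gauge = 13/2 = 6.5 sts/in; 52 × 6.5 = 338.00 → 338 sts.
Row gauge = 17/2 = 8.5 rows/in; 23.5 × 8.5 = 199.75 → 200 rows.

Cast on 338 stitches and work 200 rows.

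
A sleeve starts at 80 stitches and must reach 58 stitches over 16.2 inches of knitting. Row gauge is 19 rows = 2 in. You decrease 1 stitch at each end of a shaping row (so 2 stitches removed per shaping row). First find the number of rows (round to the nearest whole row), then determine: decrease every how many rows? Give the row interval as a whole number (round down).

Decrease every 14th row.

Rows = 16.2 × 9.5 = 153.9 → 154 rows.
Stitches to remove: 22 → 11 shaping rows (at 2 st each).
154 / 11 = 14.00 → every 14 rows.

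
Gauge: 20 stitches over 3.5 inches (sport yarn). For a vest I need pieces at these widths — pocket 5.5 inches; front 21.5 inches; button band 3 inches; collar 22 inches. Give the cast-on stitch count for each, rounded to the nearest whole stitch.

Rate = 20/3.5 = 5.714 sts per in.
pocket: 5.5 × 5.714 = 31.43 → 31.
front: 21.5 × 5.714 = 122.86 → 123.
button band: 3 × 5.714 = 17.14 → 17.
collar: 22 × 5.714 = 125.71 → 126.

pocket 31; front 123; button band 17; collar 126.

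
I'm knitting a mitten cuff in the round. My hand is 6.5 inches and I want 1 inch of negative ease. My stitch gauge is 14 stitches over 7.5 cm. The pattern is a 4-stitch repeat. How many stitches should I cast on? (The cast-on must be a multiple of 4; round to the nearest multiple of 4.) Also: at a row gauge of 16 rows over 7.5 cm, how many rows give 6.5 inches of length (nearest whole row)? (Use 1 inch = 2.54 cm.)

Finished = 6.5 − 1 = 5.5 inches.
5.5 inches × 2.54 = 13.97 cm.
14/7.5 = 1.867 sts per cm; 13.97 × 1.867 = 26.08 sts.
Nearest multiple of 4 → 28.
6.5 inches = 16.51 cm; × 2.133 = 35.22 → 35 rows.

Cast on 28 stitches; work 35 rows.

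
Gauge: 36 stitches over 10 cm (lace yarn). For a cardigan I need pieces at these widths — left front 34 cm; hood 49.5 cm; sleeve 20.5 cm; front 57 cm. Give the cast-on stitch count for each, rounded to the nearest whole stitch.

left front 122; hood 178; sleeve 74; front 205.

Rate = 36/10 = 3.6 sts per cm.
left front: 34 × 3.6 = 122.40 → 122.
hood: 49.5 × 3.6 = 178.20 → 178.
sleeve: 20.5 × 3.6 = 73.80 → 74.
front: 57 × 3.6 = 205.20 → 205.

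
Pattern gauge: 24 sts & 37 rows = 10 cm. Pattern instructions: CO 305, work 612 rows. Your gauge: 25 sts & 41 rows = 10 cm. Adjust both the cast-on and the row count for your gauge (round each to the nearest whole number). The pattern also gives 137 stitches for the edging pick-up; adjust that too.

Cast on 318 stitches; work 678 rows; edging pick-up 143 stitches.

Stitches: 305 × 25/24 = 317.71 → 318.
Rows: 612 × 41/37 = 678.16 → 678.
edging pick-up: 137 × 25/24 = 142.71 → 143.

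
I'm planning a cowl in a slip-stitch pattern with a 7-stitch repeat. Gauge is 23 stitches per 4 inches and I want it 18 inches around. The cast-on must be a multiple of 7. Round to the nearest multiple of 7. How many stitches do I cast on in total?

23 / 4 = 5.75 sts per inch.
18 × 5.75 = 103.50 sts.
Nearest multiple of 7: 105.

CO 105 sts.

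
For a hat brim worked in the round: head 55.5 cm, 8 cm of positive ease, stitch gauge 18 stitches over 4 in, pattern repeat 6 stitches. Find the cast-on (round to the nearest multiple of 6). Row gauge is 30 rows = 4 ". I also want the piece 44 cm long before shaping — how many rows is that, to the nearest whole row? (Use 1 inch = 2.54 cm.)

Finished = 55.5 + 8 = 63.5 cm.
63.5 cm × 1/2.54 = 25.00 inches.
18/4 = 4.5 sts per in; 25.00 × 4.5 = 112.50 sts.
Nearest multiple of 6 → 114.
44 cm = 17.32 inches; × 7.5 = 129.92 → 130 rows.

Cast on 114 stitches; work 130 rows.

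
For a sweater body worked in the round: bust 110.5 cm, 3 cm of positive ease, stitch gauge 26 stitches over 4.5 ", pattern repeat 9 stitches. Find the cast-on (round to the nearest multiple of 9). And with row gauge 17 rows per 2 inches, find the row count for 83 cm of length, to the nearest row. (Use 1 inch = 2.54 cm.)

Finished = 110.5 + 3 = 113.5 cm.
113.5 cm × 1/2.54 = 44.69 inches.
26/4.5 = 5.778 sts per in; 44.69 × 5.778 = 258.18 sts.
Nearest multiple of 9 → 261.
83 cm = 32.68 inches; × 8.5 = 277.76 → 278 rows.

Cast on 261 stitches; work 278 rows.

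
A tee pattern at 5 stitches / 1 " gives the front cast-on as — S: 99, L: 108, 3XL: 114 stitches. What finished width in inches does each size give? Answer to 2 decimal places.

S 19.80 inches; L 21.60 inches; 3XL 22.80 inches.

5/1 = 5 sts per in.
S: 99 / 5 = 19.800 → 19.80 in.
L: 108 / 5 = 21.600 → 21.60 in.
3XL: 114 / 5 = 22.800 → 22.80 in.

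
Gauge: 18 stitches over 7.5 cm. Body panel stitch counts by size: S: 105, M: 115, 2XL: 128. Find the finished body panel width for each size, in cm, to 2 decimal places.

18/7.5 = 2.4 sts per cm.
S: 105 / 2.4 = 43.750 → 43.75 cm.
M: 115 / 2.4 = 47.917 → 47.92 cm.
2XL: 128 / 2.4 = 53.333 → 53.33 cm.

S 43.75 cm; M 47.92 cm; 2XL 53.33 cm.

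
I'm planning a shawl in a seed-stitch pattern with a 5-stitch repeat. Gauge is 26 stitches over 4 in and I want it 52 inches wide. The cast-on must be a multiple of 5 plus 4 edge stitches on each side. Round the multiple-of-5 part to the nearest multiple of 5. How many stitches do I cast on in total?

338 stitches.

26 / 4 = 6.5 sts per inch.
52 × 6.5 = 338.00 sts.
Less 8 edge sts → 330.00 for the repeat.
Nearest multiple of 5: 330.
Add back 8 edge sts → 338.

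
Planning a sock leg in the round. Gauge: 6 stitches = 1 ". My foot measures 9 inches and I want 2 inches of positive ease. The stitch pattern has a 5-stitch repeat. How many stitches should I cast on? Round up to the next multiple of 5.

Cast on 70 stitches.

Finished = 9 + 2 = 11 inches.
6 / 1 = 6 sts/in.
11 × 6 = 66.00 sts.
Next multiple of 5: 70.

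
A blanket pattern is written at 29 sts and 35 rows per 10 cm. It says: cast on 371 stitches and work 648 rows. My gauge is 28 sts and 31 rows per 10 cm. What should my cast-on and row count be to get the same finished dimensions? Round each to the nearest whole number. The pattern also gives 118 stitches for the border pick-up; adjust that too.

Stitches: 371 × 28/29 = 358.21 → 358.
Rows: 648 × 31/35 = 573.94 → 574.
border pick-up: 118 × 28/29 = 113.93 → 114.

Cast on 358 stitches; work 574 rows; border pick-up 114 stitches.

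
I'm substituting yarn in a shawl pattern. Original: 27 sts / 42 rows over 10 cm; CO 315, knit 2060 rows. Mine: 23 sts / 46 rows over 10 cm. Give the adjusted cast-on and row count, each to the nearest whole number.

Stitches: 315 × 23/27 = 268.33 → 268.
Rows: 2060 × 46/42 = 2256.19 → 2256.

Cast on 268 stitches; work 2256 rows.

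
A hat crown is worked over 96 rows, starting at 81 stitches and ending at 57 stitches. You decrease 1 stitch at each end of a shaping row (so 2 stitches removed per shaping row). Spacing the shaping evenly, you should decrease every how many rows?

Decrease every 8th row.

Stitches to remove: |57 − 81| = 24.
Shaping rows needed: 24 / 2 = 12.
96 rows / 12 = every 8 rows.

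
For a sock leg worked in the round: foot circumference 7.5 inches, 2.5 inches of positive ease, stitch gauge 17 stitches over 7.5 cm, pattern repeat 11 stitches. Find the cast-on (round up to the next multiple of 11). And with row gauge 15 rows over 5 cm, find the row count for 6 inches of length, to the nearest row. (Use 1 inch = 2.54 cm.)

Finished = 7.5 + 2.5 = 10 inches.
10 inches × 2.54 = 25.40 cm.
17/7.5 = 2.267 sts per cm; 25.40 × 2.267 = 57.57 sts.
Next multiple of 11 → 66.
6 inches = 15.24 cm; × 3 = 45.72 → 46 rows.

Cast on 66 stitches; work 46 rows.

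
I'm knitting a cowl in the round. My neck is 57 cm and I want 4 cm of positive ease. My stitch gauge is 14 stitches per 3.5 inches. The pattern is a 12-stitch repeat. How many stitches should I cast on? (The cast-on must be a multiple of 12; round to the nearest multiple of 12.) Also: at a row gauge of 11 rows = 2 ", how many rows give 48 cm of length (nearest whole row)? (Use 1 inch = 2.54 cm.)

Finished = 57 + 4 = 61 cm.
61 cm × 1/2.54 = 24.02 inches.
14/3.5 = 4 sts per in; 24.02 × 4 = 96.06 sts.
Nearest multiple of 12 → 96.
48 cm = 18.90 inches; × 5.5 = 103.94 → 104 rows.

Cast on 96 stitches; work 104 rows.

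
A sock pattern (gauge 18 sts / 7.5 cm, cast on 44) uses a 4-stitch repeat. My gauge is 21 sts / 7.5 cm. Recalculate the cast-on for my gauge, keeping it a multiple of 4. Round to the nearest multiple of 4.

44 × 21 / 18 = 51.33.
Nearest multiple of 4: 52.

52 stitches.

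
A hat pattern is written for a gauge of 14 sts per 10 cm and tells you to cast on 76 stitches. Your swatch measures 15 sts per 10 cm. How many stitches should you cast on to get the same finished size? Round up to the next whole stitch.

82 stitches.

Scale factor = 15 / 14 = 1.071.
76 × 15 / 14 = 81.43 sts.
→ 82 sts.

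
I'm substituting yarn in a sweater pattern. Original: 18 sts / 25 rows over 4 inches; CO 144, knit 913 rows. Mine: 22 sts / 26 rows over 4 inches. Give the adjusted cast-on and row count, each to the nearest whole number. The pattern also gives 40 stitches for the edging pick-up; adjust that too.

Stitches: 144 × 22/18 = 176.00 → 176.
Rows: 913 × 26/25 = 949.52 → 950.
edging pick-up: 40 × 22/18 = 48.89 → 49.

Cast on 176 stitches; work 950 rows; edging pick-up 49 stitches.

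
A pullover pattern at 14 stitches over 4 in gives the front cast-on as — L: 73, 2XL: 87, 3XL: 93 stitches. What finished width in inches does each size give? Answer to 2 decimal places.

L 20.86 inches; 2XL 24.86 inches; 3XL 26.57 inches.

14/4 = 3.5 sts per in.
L: 73 / 3.5 = 20.857 → 20.86 in.
2XL: 87 / 3.5 = 24.857 → 24.86 in.
3XL: 93 / 3.5 = 26.571 → 26.57 in.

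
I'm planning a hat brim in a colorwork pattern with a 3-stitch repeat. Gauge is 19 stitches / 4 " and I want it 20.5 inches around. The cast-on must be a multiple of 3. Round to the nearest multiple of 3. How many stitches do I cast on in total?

19 / 4 = 4.75 sts per inch.
20.5 × 4.75 = 97.38 sts.
Nearest multiple of 3: 96.

96 stitches.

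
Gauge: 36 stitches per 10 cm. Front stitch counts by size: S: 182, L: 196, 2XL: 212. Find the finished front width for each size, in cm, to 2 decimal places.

36/10 = 3.6 sts per cm.
S: 182 / 3.6 = 50.556 → 50.56 cm.
L: 196 / 3.6 = 54.444 → 54.44 cm.
2XL: 212 / 3.6 = 58.889 → 58.89 cm.

S 50.56 cm; L 54.44 cm; 2XL 58.89 cm.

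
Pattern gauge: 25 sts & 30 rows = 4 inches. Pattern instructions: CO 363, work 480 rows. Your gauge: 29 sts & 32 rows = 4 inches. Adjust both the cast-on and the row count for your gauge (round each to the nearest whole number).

Cast on 421 stitches; work 512 rows.

Stitches: 363 × 29/25 = 421.08 → 421.
Rows: 480 × 32/30 = 512.00 → 512.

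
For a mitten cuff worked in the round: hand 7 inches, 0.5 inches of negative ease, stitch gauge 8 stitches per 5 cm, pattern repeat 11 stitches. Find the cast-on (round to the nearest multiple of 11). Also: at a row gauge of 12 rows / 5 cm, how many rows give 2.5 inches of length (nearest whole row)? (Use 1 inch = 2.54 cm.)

Finished = 7 − 0.5 = 6.5 inches.
6.5 inches × 2.54 = 16.51 cm.
8/5 = 1.6 sts per cm; 16.51 × 1.6 = 26.42 sts.
Nearest multiple of 11 → 22.
2.5 inches = 6.35 cm; × 2.4 = 15.24 → 15 rows.

Cast on 22 stitches; work 15 rows.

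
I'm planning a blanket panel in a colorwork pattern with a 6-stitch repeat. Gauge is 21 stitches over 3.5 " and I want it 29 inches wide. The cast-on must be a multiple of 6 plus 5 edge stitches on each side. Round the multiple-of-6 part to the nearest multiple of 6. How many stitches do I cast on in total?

21 / 3.5 = 6 sts per inch.
29 × 6 = 174.00 sts.
Less 10 edge sts → 164.00 for the repeat.
Nearest multiple of 6: 162.
Add back 10 edge sts → 172.

Cast on 172 stitches.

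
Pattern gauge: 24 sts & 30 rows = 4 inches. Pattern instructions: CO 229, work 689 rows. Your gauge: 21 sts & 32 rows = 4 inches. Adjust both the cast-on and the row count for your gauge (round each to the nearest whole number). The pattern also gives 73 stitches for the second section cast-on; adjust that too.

Stitches: 229 × 21/24 = 200.38 → 200.
Rows: 689 × 32/30 = 734.93 → 735.
second section cast-on: 73 × 21/24 = 63.88 → 64.

Cast on 200 stitches; work 735 rows; second section cast-on 64 stitches.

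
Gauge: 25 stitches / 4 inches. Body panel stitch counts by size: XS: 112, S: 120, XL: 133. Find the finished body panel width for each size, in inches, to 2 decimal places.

XS 17.92 inches; S 19.20 inches; XL 21.28 inches.

25/4 = 6.25 sts per in.
XS: 112 / 6.25 = 17.920 → 17.92 in.
S: 120 / 6.25 = 19.200 → 19.20 in.
XL: 133 / 6.25 = 21.280 → 21.28 in.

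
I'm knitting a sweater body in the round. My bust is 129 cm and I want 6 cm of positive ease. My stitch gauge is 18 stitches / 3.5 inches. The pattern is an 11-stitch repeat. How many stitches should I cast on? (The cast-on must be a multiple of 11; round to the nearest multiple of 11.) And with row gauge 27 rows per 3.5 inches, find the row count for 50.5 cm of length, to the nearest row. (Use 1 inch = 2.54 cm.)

Cast on 275 stitches; work 153 rows.

Finished = 129 + 6 = 135 cm.
135 cm × 1/2.54 = 53.15 inches.
18/3.5 = 5.143 sts per in; 53.15 × 5.143 = 273.34 sts.
Nearest multiple of 11 → 275.
50.5 cm = 19.88 inches; × 7.714 = 153.37 → 153 rows.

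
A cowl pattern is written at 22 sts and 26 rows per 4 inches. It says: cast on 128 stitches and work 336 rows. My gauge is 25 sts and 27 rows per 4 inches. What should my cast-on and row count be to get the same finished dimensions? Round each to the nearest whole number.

Cast on 145 stitches; work 349 rows.

Stitches: 128 × 25/22 = 145.45 → 145.
Rows: 336 × 27/26 = 348.92 → 349.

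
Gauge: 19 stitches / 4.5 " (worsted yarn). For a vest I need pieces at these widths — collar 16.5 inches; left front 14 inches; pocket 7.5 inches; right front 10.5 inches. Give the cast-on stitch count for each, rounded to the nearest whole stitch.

Rate = 19/4.5 = 4.222 sts per in.
collar: 16.5 × 4.222 = 69.67 → 70.
left front: 14 × 4.222 = 59.11 → 59.
pocket: 7.5 × 4.222 = 31.67 → 32.
right front: 10.5 × 4.222 = 44.33 → 44.

collar 70; left front 59; pocket 32; right front 44.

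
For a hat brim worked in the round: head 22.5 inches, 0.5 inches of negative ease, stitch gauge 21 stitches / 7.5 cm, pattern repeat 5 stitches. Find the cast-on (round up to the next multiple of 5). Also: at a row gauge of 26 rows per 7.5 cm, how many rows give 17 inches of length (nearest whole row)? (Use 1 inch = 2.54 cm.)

Cast on 160 stitches; work 150 rows.

Finished = 22.5 − 0.5 = 22 inches.
22 inches × 2.54 = 55.88 cm.
21/7.5 = 2.8 sts per cm; 55.88 × 2.8 = 156.46 sts.
Next multiple of 5 → 160.
17 inches = 43.18 cm; × 3.467 = 149.69 → 150 rows.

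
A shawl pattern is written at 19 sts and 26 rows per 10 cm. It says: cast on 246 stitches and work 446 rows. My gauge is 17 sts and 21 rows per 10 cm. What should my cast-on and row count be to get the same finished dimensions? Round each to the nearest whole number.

Cast on 220 stitches; work 360 rows.

Stitches: 246 × 17/19 = 220.11 → 220.
Rows: 446 × 21/26 = 360.23 → 360.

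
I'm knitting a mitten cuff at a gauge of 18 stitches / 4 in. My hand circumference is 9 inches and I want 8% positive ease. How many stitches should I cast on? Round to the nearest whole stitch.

44 stitches.

Finished = 9 × 1.08 = 9.72 in.
18 / 4 = 4.5 sts per inch.
9.72 × 4.5 = 43.74 sts.
→ 44 sts.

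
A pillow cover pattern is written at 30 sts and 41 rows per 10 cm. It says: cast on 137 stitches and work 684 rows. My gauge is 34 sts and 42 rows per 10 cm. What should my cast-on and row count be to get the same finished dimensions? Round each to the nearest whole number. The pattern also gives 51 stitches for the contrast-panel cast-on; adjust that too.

Cast on 155 stitches; work 701 rows; contrast-panel cast-on 58 stitches.

Stitches: 137 × 34/30 = 155.27 → 155.
Rows: 684 × 42/41 = 700.68 → 701.
contrast-panel cast-on: 51 × 34/30 = 57.80 → 58.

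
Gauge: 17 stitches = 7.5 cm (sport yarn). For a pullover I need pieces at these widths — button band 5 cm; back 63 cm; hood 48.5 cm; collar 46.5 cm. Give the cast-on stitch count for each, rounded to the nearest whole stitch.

button band 11; back 143; hood 110; collar 105.

Rate = 17/7.5 = 2.267 sts per cm.
button band: 5 × 2.267 = 11.33 → 11.
back: 63 × 2.267 = 142.80 → 143.
hood: 48.5 × 2.267 = 109.93 → 110.
collar: 46.5 × 2.267 = 105.40 → 105.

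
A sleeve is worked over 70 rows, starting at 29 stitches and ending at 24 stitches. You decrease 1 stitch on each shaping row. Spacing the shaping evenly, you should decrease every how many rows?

Stitches to remove: |24 − 29| = 5.
Shaping rows needed: 5 / 1 = 5.
70 rows / 5 = every 14 rows.

Decrease every 14th row.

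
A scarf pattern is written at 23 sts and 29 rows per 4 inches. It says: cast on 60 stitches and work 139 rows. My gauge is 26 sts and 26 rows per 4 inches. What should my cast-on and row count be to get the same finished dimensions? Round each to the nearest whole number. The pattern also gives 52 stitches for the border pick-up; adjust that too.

Cast on 68 stitches; work 125 rows; border pick-up 59 stitches.

Stitches: 60 × 26/23 = 67.83 → 68.
Rows: 139 × 26/29 = 124.62 → 125.
border pick-up: 52 × 26/23 = 58.78 → 59.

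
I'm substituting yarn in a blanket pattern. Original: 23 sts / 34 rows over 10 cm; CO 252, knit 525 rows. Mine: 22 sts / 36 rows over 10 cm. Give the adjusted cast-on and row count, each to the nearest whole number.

Cast on 241 stitches; work 556 rows.

Stitches: 252 × 22/23 = 241.04 → 241.
Rows: 525 × 36/34 = 555.88 → 556.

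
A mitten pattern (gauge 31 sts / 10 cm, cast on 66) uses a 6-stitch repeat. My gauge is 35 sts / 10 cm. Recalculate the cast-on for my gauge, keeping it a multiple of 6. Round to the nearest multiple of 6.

66 × 35 / 31 = 74.52.
Nearest multiple of 6: 72.

72 stitches.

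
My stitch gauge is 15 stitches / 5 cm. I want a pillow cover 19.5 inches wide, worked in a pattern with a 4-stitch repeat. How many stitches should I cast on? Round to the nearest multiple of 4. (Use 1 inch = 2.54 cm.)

19.5 in = 19.5 × 2.54 = 49.53 cm.
15 / 5 = 3 sts/cm.
49.53 × 3 = 148.59 sts.
→ 148.

Cast on 148 stitches.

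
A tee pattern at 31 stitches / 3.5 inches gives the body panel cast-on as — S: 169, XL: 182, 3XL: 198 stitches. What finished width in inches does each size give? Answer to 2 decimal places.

31/3.5 = 8.857 sts per in.
S: 169 / 8.857 = 19.081 → 19.08 in.
XL: 182 / 8.857 = 20.548 → 20.55 in.
3XL: 198 / 8.857 = 22.355 → 22.35 in.

S 19.08 inches; XL 20.55 inches; 3XL 22.35 inches.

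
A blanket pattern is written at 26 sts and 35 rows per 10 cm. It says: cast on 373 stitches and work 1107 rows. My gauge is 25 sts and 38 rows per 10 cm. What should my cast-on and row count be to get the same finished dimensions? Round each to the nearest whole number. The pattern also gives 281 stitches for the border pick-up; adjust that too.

Cast on 359 stitches; work 1202 rows; border pick-up 270 stitches.

Stitches: 373 × 25/26 = 358.65 → 359.
Rows: 1107 × 38/35 = 1201.89 → 1202.
border pick-up: 281 × 25/26 = 270.19 → 270.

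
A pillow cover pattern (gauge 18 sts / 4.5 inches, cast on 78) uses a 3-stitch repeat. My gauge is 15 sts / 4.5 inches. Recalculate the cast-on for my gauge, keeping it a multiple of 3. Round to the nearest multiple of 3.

78 × 15 / 18 = 65.00.
Nearest multiple of 3: 66.

Cast on 66 stitches.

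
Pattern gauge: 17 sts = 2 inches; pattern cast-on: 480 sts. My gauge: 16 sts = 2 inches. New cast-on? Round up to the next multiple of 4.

Scale factor = 16 / 17 = 0.941.
480 × 16 / 17 = 451.76 sts.
→ 452 sts.

452 stitches.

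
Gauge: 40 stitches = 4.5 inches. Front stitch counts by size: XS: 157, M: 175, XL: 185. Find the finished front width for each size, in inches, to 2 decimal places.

40/4.5 = 8.889 sts per in.
XS: 157 / 8.889 = 17.663 → 17.66 in.
M: 175 / 8.889 = 19.688 → 19.69 in.
XL: 185 / 8.889 = 20.812 → 20.81 in.

XS 17.66 inches; M 19.69 inches; XL 20.81 inches.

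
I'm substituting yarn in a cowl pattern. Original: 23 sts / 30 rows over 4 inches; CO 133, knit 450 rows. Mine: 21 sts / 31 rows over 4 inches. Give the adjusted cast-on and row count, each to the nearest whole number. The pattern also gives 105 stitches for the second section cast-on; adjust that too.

Cast on 121 stitches; work 465 rows; second section cast-on 96 stitches.

Stitches: 133 × 21/23 = 121.43 → 121.
Rows: 450 × 31/30 = 465.00 → 465.
second section cast-on: 105 × 21/23 = 95.87 → 96.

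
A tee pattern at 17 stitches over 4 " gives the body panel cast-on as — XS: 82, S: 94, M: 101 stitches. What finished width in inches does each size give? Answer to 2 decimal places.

17/4 = 4.25 sts per in.
XS: 82 / 4.25 = 19.294 → 19.29 in.
S: 94 / 4.25 = 22.118 → 22.12 in.
M: 101 / 4.25 = 23.765 → 23.76 in.

XS 19.29 inches; S 22.12 inches; M 23.76 inches.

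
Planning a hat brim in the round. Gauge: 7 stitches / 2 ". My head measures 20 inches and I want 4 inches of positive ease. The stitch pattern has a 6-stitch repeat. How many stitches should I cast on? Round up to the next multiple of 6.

CO 84 sts.

Finished = 20 + 4 = 24 inches.
7 / 2 = 3.5 sts/in.
24 × 3.5 = 84.00 sts.
Next multiple of 6: 84.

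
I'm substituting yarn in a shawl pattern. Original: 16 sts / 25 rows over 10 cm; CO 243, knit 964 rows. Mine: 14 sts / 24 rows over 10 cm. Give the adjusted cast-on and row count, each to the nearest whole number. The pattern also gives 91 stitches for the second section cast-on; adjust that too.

Cast on 213 stitches; work 925 rows; second section cast-on 80 stitches.

Stitches: 243 × 14/16 = 212.62 → 213.
Rows: 964 × 24/25 = 925.44 → 925.
second section cast-on: 91 × 14/16 = 79.62 → 80.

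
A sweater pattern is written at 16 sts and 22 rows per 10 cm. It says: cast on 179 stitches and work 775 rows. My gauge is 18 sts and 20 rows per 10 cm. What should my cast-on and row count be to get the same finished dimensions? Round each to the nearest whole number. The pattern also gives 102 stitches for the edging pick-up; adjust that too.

Cast on 201 stitches; work 705 rows; edging pick-up 115 stitches.

Stitches: 179 × 18/16 = 201.38 → 201.
Rows: 775 × 20/22 = 704.55 → 705.
edging pick-up: 102 × 18/16 = 114.75 → 115.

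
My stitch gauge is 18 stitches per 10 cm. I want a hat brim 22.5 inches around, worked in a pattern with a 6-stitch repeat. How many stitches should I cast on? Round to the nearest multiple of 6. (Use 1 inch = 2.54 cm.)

22.5 in = 22.5 × 2.54 = 57.15 cm.
18 / 10 = 1.8 sts/cm.
57.15 × 1.8 = 102.87 sts.
→ 102.

CO 102 sts.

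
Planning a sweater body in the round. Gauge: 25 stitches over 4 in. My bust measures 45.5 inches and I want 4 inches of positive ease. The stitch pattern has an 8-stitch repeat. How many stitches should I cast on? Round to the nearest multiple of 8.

Finished = 45.5 + 4 = 49.5 inches.
25 / 4 = 6.25 sts/in.
49.5 × 6.25 = 309.38 sts.
Nearest multiple of 8: 312.

Cast on 312 stitches.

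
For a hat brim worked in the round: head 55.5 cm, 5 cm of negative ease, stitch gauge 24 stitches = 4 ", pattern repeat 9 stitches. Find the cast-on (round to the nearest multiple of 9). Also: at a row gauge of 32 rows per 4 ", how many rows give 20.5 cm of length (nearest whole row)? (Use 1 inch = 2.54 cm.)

Cast on 117 stitches; work 65 rows.

Finished = 55.5 − 5 = 50.5 cm.
50.5 cm × 1/2.54 = 19.88 inches.
24/4 = 6 sts per in; 19.88 × 6 = 119.29 sts.
Nearest multiple of 9 → 117.
20.5 cm = 8.07 inches; × 8 = 64.57 → 65 rows.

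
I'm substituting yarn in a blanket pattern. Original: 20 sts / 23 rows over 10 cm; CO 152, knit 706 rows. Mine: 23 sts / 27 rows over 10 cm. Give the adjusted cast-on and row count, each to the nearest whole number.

Cast on 175 stitches; work 829 rows.

Stitches: 152 × 23/20 = 174.80 → 175.
Rows: 706 × 27/23 = 828.78 → 829.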